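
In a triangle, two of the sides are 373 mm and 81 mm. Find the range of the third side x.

By the triangle inequality, x must be less than 373 + 81 = 454 and greater than |373 − 81| = 292.

292 < x < 454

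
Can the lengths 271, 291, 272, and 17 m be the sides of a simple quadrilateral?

A quadrilateral exists iff every side is shorter than the sum of the others — equivalently, the longest side is less than the sum of the rest.
Longest side 291 < 560 (sum of the remaining 3), so yes.

Yes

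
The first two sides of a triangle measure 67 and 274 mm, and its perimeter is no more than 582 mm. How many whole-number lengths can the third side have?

34

Triangle inequality: 207 < x < 341. Perimeter ≤ 582 gives x ≤ 582 − 67 − 274 = 241.
So 207 < x ≤ 241; integers 208 through 241: 34 values.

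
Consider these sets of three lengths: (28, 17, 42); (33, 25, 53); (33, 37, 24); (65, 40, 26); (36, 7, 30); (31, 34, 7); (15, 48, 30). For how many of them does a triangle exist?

6

(17,28,42): 17+28 > 42 → valid
(25,33,53): 25+33 > 53 → valid
(24,33,37): 24+33 > 37 → valid
(26,40,65): 26+40 > 65 → valid
(7,30,36): 7+30 > 36 → valid
(7,31,34): 7+31 > 34 → valid
(15,30,48): 15+30 ≤ 48 → not valid
6 of the 7 triples form a triangle.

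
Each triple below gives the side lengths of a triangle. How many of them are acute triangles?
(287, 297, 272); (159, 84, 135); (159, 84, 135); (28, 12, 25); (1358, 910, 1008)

(287,297,272): 272²+287² = 156353 > 88209 = 297² → acute
(159,84,135): 84²+135² = 25281 = 159² → right
(159,84,135): 84²+135² = 25281 = 159² → right
(28,12,25): 12²+25² = 769 < 784 = 28² → obtuse
(1358,910,1008): 910²+1008² = 1844164 = 1358² → right
1 of the 5 is acute.

1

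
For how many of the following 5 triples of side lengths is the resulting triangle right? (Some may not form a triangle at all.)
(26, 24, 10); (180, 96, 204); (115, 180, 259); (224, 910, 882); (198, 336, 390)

4

(26,24,10): 10²+24² = 676 = 26² → right
(180,96,204): 96²+180² = 41616 = 204² → right
(115,180,259): 115²+180² = 45625 < 67081 = 259² → obtuse
(224,910,882): 224²+882² = 828100 = 910² → right
(198,336,390): 198²+336² = 152100 = 390² → right
4 of the 5 are right.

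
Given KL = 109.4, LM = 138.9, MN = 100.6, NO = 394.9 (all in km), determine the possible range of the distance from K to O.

46.0 ≤ KO ≤ 743.8 km

The maximum is all hops collinear in one direction: 109.4 + 138.9 + 100.6 + 394.9 = 743.8.
The longest hop is 394.9; the others sum to 348.9. Folding the others back against it leaves at least 394.9 − 348.9 = 46.0.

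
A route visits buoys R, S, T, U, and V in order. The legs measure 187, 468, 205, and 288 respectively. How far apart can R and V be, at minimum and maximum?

0 ≤ RV ≤ 1148

The maximum is all hops collinear in one direction: 187 + 468 + 205 + 288 = 1148.
The longest hop is 468; the others sum to 680. Since 468 ≤ 680, the path can fold back on itself completely, so the minimum distance is 0.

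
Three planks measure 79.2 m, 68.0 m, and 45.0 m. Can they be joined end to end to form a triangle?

Yes

The longest side is 79.2, and the other two sum to 113.0.
Since 113.0 > 79.2, the triangle inequality holds.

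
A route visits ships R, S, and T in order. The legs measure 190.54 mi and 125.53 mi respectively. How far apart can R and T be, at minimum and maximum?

By the triangle inequality, |190.54 − 125.53| ≤ RT ≤ 190.54 + 125.53.

65.01 ≤ RT ≤ 316.07 mi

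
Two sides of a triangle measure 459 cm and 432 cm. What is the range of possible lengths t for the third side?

By the triangle inequality, t must be less than 459 + 432 = 891 and greater than |459 − 432| = 27.

27 < t < 891 (cm)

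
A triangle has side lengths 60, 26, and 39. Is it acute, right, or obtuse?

Compare the square of the longest side to the sum of squares of the other two: 26² + 39² = 2197 < 3600 = 60².

obtuse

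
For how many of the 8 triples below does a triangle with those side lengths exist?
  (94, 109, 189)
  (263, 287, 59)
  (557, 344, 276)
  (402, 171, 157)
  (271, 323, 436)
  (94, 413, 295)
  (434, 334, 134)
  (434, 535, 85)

(94,109,189): 94+109 > 189 → valid
(59,263,287): 59+263 > 287 → valid
(276,344,557): 276+344 > 557 → valid
(157,171,402): 157+171 ≤ 402 → not valid
(271,323,436): 271+323 > 436 → valid
(94,295,413): 94+295 ≤ 413 → not valid
(134,334,434): 134+334 > 434 → valid
(85,434,535): 85+434 ≤ 535 → not valid
5 of the 8 triples form a triangle.

5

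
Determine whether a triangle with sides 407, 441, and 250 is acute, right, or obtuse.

acute

Compare the square of the longest side to the sum of squares of the other two: 250² + 407² = 228149 > 194481 = 441².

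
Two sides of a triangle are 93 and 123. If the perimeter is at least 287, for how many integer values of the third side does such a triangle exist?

Triangle inequality: 30 < x < 216. Perimeter ≥ 287 gives x ≥ 287 − 93 − 123 = 71.
So 71 ≤ x < 216; integers 71 through 215: 145 values.

145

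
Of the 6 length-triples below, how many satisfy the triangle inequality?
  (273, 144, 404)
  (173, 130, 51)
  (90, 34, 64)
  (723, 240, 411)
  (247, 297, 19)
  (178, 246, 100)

(144,273,404): 144+273 > 404 → valid
(51,130,173): 51+130 > 173 → valid
(34,64,90): 34+64 > 90 → valid
(240,411,723): 240+411 ≤ 723 → not valid
(19,247,297): 19+247 ≤ 297 → not valid
(100,178,246): 100+178 > 246 → valid
4 of the 6 triples form a triangle.

4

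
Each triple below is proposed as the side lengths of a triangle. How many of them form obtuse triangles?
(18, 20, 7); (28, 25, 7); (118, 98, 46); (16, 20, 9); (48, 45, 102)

4

(18,20,7): 7²+18² = 373 < 400 = 20² → obtuse
(28,25,7): 7²+25² = 674 < 784 = 28² → obtuse
(118,98,46): 46²+98² = 11720 < 13924 = 118² → obtuse
(16,20,9): 9²+16² = 337 < 400 = 20² → obtuse
(48,45,102): 45+48 ≤ 102, not a triangle
4 of the 5 are obtuse.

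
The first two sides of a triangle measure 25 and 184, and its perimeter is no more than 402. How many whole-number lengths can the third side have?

34

Triangle inequality: 159 < x < 209. Perimeter ≤ 402 gives x ≤ 402 − 25 − 184 = 193.
So 159 < x ≤ 193; integers 160 through 193: 34 values.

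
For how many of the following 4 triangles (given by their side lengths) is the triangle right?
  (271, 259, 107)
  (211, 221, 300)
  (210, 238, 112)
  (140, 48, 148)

(271,259,107): 107²+259² = 78530 > 73441 = 271² → acute
(211,221,300): 211²+221² = 93362 > 90000 = 300² → acute
(210,238,112): 112²+210² = 56644 = 238² → right
(140,48,148): 48²+140² = 21904 = 148² → right
2 of the 4 are right.

2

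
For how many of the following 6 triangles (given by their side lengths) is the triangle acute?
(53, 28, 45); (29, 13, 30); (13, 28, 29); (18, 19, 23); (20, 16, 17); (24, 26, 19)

(53,28,45): 28²+45² = 2809 = 53² → right
(29,13,30): 13²+29² = 1010 > 900 = 30² → acute
(13,28,29): 13²+28² = 953 > 841 = 29² → acute
(18,19,23): 18²+19² = 685 > 529 = 23² → acute
(20,16,17): 16²+17² = 545 > 400 = 20² → acute
(24,26,19): 19²+24² = 937 > 676 = 26² → acute
5 of the 6 are acute.

5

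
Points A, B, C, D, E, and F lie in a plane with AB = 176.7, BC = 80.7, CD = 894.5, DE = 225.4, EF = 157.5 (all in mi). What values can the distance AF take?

The maximum is all hops collinear in one direction: 176.7 + 80.7 + 894.5 + 225.4 + 157.5 = 1534.8.
The longest hop is 894.5; the others sum to 640.3. Folding the others back against it leaves at least 894.5 − 640.3 = 254.2.

254.2 ≤ AF ≤ 1534.8 mi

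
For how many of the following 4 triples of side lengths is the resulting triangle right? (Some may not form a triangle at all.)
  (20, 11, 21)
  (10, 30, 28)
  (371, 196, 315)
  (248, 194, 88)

(20,11,21): 11²+20² = 521 > 441 = 21² → acute
(10,30,28): 10²+28² = 884 < 900 = 30² → obtuse
(371,196,315): 196²+315² = 137641 = 371² → right
(248,194,88): 88²+194² = 45380 < 61504 = 248² → obtuse
1 of the 4 is right.

1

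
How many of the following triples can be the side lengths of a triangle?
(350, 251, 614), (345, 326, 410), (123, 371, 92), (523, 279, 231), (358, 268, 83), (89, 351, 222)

1

(251,350,614): 251+350 ≤ 614 → not valid
(326,345,410): 326+345 > 410 → valid
(92,123,371): 92+123 ≤ 371 → not valid
(231,279,523): 231+279 ≤ 523 → not valid
(83,268,358): 83+268 ≤ 358 → not valid
(89,222,351): 89+222 ≤ 351 → not valid
1 of the 6 triples forms a triangle.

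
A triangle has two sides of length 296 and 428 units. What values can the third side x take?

132 < x < 724 (units)

By the triangle inequality, x must be less than 296 + 428 = 724 and greater than |296 − 428| = 132.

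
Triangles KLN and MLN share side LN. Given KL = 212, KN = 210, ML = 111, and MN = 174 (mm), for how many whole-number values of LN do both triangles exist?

From triangle KLN: 2 < LN < 422.
From triangle MLN: 63 < LN < 285.
Intersection: 63 < LN < 285, so integers 64 through 284: 221 values.

221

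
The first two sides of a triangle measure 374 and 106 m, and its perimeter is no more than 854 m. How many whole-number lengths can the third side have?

106

Triangle inequality: 268 < x < 480. Perimeter ≤ 854 gives x ≤ 854 − 374 − 106 = 374.
So 268 < x ≤ 374; integers 269 through 374: 106 values.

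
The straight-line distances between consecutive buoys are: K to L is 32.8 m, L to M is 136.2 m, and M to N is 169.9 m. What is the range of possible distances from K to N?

0.9 ≤ KN ≤ 338.9 m

The maximum is all hops collinear in one direction: 32.8 + 136.2 + 169.9 = 338.9.
The longest hop is 169.9; the others sum to 169.0. Folding the others back against it leaves at least 169.9 − 169.0 = 0.9.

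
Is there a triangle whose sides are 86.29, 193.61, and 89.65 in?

The longest side is 193.61, but the other two sum to only 175.94.
175.94 < 193.61, so the triangle inequality fails.

No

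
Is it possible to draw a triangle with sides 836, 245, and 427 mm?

No

The longest side is 836, but the other two sum to only 672.
672 < 836, so the triangle inequality fails.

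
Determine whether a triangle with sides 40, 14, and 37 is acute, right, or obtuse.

Compare the square of the longest side to the sum of squares of the other two: 14² + 37² = 1565 < 1600 = 40².

obtuse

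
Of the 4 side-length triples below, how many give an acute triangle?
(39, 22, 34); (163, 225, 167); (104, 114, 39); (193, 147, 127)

(39,22,34): 22²+34² = 1640 > 1521 = 39² → acute
(163,225,167): 163²+167² = 54458 > 50625 = 225² → acute
(104,114,39): 39²+104² = 12337 < 12996 = 114² → obtuse
(193,147,127): 127²+147² = 37738 > 37249 = 193² → acute
3 of the 4 are acute.

3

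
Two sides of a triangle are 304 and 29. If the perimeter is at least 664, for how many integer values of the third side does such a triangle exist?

Triangle inequality: 275 < x < 333. Perimeter ≥ 664 gives x ≥ 664 − 304 − 29 = 331.
So 331 ≤ x < 333; integers 331 through 332: 2 values.

2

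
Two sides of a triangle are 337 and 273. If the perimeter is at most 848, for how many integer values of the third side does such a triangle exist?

174

Triangle inequality: 64 < x < 610. Perimeter ≤ 848 gives x ≤ 848 − 337 − 273 = 238.
So 64 < x ≤ 238; integers 65 through 238: 174 values.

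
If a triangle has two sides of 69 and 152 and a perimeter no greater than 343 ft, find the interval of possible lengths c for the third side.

Triangle inequality alone gives 83 < c < 221.
The perimeter condition gives c ≤ 343 − 69 − 152 = 122.
Intersecting the two: 83 < c ≤ 122.

83 < c ≤ 122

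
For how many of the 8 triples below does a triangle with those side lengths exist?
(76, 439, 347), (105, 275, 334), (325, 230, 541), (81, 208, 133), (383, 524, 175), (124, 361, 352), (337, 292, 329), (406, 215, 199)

7

(76,347,439): 76+347 ≤ 439 → not valid
(105,275,334): 105+275 > 334 → valid
(230,325,541): 230+325 > 541 → valid
(81,133,208): 81+133 > 208 → valid
(175,383,524): 175+383 > 524 → valid
(124,352,361): 124+352 > 361 → valid
(292,329,337): 292+329 > 337 → valid
(199,215,406): 199+215 > 406 → valid
7 of the 8 triples form a triangle.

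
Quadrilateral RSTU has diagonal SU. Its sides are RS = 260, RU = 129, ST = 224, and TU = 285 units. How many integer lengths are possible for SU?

From triangle RSU: 131 < SU < 389.
From triangle TSU: 61 < SU < 509.
Intersection: 131 < SU < 389, so integers 132 through 388: 257 values.

257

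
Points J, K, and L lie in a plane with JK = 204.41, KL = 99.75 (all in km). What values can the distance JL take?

104.66 ≤ JL ≤ 304.16 km

By the triangle inequality, |204.41 − 99.75| ≤ JL ≤ 204.41 + 99.75.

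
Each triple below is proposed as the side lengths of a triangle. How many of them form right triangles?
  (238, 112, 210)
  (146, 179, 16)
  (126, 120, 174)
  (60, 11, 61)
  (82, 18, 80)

(238,112,210): 112²+210² = 56644 = 238² → right
(146,179,16): 16+146 ≤ 179, not a triangle
(126,120,174): 120²+126² = 30276 = 174² → right
(60,11,61): 11²+60² = 3721 = 61² → right
(82,18,80): 18²+80² = 6724 = 82² → right
4 of the 5 are right.

4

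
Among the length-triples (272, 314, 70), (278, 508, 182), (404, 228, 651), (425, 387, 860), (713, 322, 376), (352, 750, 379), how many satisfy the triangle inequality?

1

(70,272,314): 70+272 > 314 → valid
(182,278,508): 182+278 ≤ 508 → not valid
(228,404,651): 228+404 ≤ 651 → not valid
(387,425,860): 387+425 ≤ 860 → not valid
(322,376,713): 322+376 ≤ 713 → not valid
(352,379,750): 352+379 ≤ 750 → not valid
1 of the 6 triples forms a triangle.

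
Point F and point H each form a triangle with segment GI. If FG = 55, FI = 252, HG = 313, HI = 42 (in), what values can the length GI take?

From triangle FGI: |55 − 252| < GI < 55 + 252, i.e. 197 < GI < 307.
From triangle HGI: 271 < GI < 355.
Both must hold, so GI lies in the intersection.

271 < GI < 307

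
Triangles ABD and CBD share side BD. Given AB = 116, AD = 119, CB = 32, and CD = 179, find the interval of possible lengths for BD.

From triangle ABD: |116 − 119| < BD < 116 + 119, i.e. 3 < BD < 235.
From triangle CBD: 147 < BD < 211.
Both must hold, so BD lies in the intersection.

147 < BD < 211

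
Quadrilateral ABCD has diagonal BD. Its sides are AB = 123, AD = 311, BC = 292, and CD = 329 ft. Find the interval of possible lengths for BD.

188 < BD < 434

From triangle ABD: |123 − 311| < BD < 123 + 311, i.e. 188 < BD < 434.
From triangle CBD: 37 < BD < 621.
Both must hold, so BD lies in the intersection.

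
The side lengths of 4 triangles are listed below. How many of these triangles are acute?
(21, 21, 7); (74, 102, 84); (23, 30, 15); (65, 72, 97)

2

(21,21,7): 7²+21² = 490 > 441 = 21² → acute
(74,102,84): 74²+84² = 12532 > 10404 = 102² → acute
(23,30,15): 15²+23² = 754 < 900 = 30² → obtuse
(65,72,97): 65²+72² = 9409 = 97² → right
2 of the 4 are acute.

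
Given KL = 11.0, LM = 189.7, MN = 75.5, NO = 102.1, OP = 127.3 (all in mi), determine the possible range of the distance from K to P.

0 ≤ KP ≤ 505.6 mi

The maximum is all hops collinear in one direction: 11.0 + 189.7 + 75.5 + 102.1 + 127.3 = 505.6.
The longest hop is 189.7; the others sum to 315.9. Since 189.7 ≤ 315.9, the path can fold back on itself completely, so the minimum distance is 0.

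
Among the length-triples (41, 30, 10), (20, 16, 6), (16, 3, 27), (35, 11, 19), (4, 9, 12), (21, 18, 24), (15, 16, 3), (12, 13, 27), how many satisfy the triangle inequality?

4

(10,30,41): 10+30 ≤ 41 → not valid
(6,16,20): 6+16 > 20 → valid
(3,16,27): 3+16 ≤ 27 → not valid
(11,19,35): 11+19 ≤ 35 → not valid
(4,9,12): 4+9 > 12 → valid
(18,21,24): 18+21 > 24 → valid
(3,15,16): 3+15 > 16 → valid
(12,13,27): 12+13 ≤ 27 → not valid
4 of the 8 triples form a triangle.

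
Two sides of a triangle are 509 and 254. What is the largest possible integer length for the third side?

The third side must be strictly less than 509 + 254 = 763.
The largest integer below 763 is 762.

762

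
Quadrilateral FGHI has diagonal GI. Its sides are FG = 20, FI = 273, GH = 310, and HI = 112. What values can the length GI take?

From triangle FGI: |20 − 273| < GI < 20 + 273, i.e. 253 < GI < 293.
From triangle HGI: 198 < GI < 422.
Both must hold, so GI lies in the intersection.

253 < GI < 293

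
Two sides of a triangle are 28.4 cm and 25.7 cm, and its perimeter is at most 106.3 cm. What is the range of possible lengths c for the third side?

Triangle inequality alone gives 2.7 < c < 54.1.
The perimeter condition gives c ≤ 106.3 − 28.4 − 25.7 = 52.2.
Intersecting the two: 2.7 < c ≤ 52.2.

2.7 < c ≤ 52.2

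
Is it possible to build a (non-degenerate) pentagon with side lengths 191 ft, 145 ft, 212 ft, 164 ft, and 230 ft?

Yes

A pentagon exists iff every side is shorter than the sum of the others — equivalently, the longest side is less than the sum of the rest.
Longest side 230 < 712 (sum of the remaining 4), so yes.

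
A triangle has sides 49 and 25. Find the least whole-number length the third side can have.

25

The third side must be strictly greater than |49 − 25| = 24.
The smallest integer above 24 is 25.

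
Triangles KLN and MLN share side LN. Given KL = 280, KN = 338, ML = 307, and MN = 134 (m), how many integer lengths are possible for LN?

From triangle KLN: 58 < LN < 618.
From triangle MLN: 173 < LN < 441.
Intersection: 173 < LN < 441, so integers 174 through 440: 267 values.

267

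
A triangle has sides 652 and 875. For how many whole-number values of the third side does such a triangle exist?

1303

The third side lies in the open interval (223, 1527).
Integers from 224 to 1526 inclusive: 1526 − 224 + 1 = 1303.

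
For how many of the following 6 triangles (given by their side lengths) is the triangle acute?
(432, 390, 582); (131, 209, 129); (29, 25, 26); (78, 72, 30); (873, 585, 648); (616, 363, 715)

1

(432,390,582): 390²+432² = 338724 = 582² → right
(131,209,129): 129²+131² = 33802 < 43681 = 209² → obtuse
(29,25,26): 25²+26² = 1301 > 841 = 29² → acute
(78,72,30): 30²+72² = 6084 = 78² → right
(873,585,648): 585²+648² = 762129 = 873² → right
(616,363,715): 363²+616² = 511225 = 715² → right
1 of the 6 is acute.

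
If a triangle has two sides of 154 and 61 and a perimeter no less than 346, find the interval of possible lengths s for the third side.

Triangle inequality alone gives 93 < s < 215.
The perimeter condition gives s ≥ 346 − 154 − 61 = 131.
Intersecting the two: 131 ≤ s < 215.

131 ≤ s < 215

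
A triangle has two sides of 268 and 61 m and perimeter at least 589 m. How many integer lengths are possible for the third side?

Triangle inequality: 207 < x < 329. Perimeter ≥ 589 gives x ≥ 589 − 268 − 61 = 260.
So 260 ≤ x < 329; integers 260 through 328: 69 values.

69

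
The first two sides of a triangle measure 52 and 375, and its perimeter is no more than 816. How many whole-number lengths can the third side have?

66

Triangle inequality: 323 < x < 427. Perimeter ≤ 816 gives x ≤ 816 − 52 − 375 = 389.
So 323 < x ≤ 389; integers 324 through 389: 66 values.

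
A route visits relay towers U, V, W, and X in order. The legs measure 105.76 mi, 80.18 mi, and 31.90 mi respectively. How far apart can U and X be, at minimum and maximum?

0 ≤ UX ≤ 217.84 mi

The maximum is all hops collinear in one direction: 105.76 + 80.18 + 31.90 = 217.84.
The longest hop is 105.76; the others sum to 112.08. Since 105.76 ≤ 112.08, the path can fold back on itself completely, so the minimum distance is 0.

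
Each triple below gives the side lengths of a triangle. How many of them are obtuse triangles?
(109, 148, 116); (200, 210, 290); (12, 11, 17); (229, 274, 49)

(109,148,116): 109²+116² = 25337 > 21904 = 148² → acute
(200,210,290): 200²+210² = 84100 = 290² → right
(12,11,17): 11²+12² = 265 < 289 = 17² → obtuse
(229,274,49): 49²+229² = 54842 < 75076 = 274² → obtuse
2 of the 4 are obtuse.

2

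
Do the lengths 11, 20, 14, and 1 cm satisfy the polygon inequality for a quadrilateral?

A quadrilateral exists iff every side is shorter than the sum of the others — equivalently, the longest side is less than the sum of the rest.
Longest side 20 < 26 (sum of the remaining 3), so yes.

Yes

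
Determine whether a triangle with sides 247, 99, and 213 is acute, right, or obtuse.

Compare the square of the longest side to the sum of squares of the other two: 99² + 213² = 55170 < 61009 = 247².

obtuse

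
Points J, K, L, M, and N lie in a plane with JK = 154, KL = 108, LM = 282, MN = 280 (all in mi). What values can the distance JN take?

0 ≤ JN ≤ 824 mi

The maximum is all hops collinear in one direction: 154 + 108 + 282 + 280 = 824.
The longest hop is 282; the others sum to 542. Since 282 ≤ 542, the path can fold back on itself completely, so the minimum distance is 0.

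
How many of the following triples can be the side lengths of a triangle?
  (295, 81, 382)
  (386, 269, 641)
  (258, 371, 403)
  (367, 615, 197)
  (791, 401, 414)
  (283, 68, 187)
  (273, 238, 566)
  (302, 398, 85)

3

(81,295,382): 81+295 ≤ 382 → not valid
(269,386,641): 269+386 > 641 → valid
(258,371,403): 258+371 > 403 → valid
(197,367,615): 197+367 ≤ 615 → not valid
(401,414,791): 401+414 > 791 → valid
(68,187,283): 68+187 ≤ 283 → not valid
(238,273,566): 238+273 ≤ 566 → not valid
(85,302,398): 85+302 ≤ 398 → not valid
3 of the 8 triples form a triangle.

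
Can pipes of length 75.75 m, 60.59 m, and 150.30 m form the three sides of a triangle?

The longest side is 150.30, but the other two sum to only 136.34.
136.34 < 150.30, so the triangle inequality fails.

No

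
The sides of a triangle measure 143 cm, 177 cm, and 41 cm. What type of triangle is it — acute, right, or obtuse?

obtuse

Compare the square of the longest side to the sum of squares of the other two: 41² + 143² = 22130 < 31329 = 177².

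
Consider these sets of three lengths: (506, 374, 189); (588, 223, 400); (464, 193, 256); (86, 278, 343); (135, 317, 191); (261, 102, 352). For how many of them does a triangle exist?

5

(189,374,506): 189+374 > 506 → valid
(223,400,588): 223+400 > 588 → valid
(193,256,464): 193+256 ≤ 464 → not valid
(86,278,343): 86+278 > 343 → valid
(135,191,317): 135+191 > 317 → valid
(102,261,352): 102+261 > 352 → valid
5 of the 6 triples form a triangle.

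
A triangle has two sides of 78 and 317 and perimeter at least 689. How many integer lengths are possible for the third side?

Triangle inequality: 239 < x < 395. Perimeter ≥ 689 gives x ≥ 689 − 78 − 317 = 294.
So 294 ≤ x < 395; integers 294 through 394: 101 values.

101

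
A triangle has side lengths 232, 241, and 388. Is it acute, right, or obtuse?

Compare the square of the longest side to the sum of squares of the other two: 232² + 241² = 111905 < 150544 = 388².

obtuse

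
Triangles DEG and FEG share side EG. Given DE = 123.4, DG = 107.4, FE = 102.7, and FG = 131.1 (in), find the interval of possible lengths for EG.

From triangle DEG: |123.4 − 107.4| < EG < 123.4 + 107.4, i.e. 16.0 < EG < 230.8.
From triangle FEG: 28.4 < EG < 233.8.
Both must hold, so EG lies in the intersection.

28.4 < EG < 230.8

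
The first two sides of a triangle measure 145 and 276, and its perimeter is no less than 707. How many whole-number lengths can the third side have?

Triangle inequality: 131 < x < 421. Perimeter ≥ 707 gives x ≥ 707 − 145 − 276 = 286.
So 286 ≤ x < 421; integers 286 through 420: 135 values.

135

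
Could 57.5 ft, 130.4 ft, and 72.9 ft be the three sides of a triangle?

No

The two shorter sides sum to 130.4, exactly equal to the longest side 130.4.
That gives only a degenerate (flat) triangle — the inequality must be strict.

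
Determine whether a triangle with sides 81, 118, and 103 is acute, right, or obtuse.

Compare the square of the longest side to the sum of squares of the other two: 81² + 103² = 17170 > 13924 = 118².

acute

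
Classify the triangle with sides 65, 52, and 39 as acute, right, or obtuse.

right

Compare the square of the longest side to the sum of squares of the other two: 39² + 52² = 4225 = 65².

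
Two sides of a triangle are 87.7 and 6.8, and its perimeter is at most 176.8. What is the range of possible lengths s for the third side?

Triangle inequality alone gives 80.9 < s < 94.5.
The perimeter condition gives s ≤ 176.8 − 87.7 − 6.8 = 82.3.
Intersecting the two: 80.9 < s ≤ 82.3.

80.9 < s ≤ 82.3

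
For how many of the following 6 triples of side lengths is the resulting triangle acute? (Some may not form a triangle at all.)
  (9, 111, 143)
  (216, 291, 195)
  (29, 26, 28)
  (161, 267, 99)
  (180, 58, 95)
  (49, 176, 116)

(9,111,143): 9+111 ≤ 143, not a triangle
(216,291,195): 195²+216² = 84681 = 291² → right
(29,26,28): 26²+28² = 1460 > 841 = 29² → acute
(161,267,99): 99+161 ≤ 267, not a triangle
(180,58,95): 58+95 ≤ 180, not a triangle
(49,176,116): 49+116 ≤ 176, not a triangle
1 of the 6 is acute.

1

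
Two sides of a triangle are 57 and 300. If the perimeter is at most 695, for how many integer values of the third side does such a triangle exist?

Triangle inequality: 243 < x < 357. Perimeter ≤ 695 gives x ≤ 695 − 57 − 300 = 338.
So 243 < x ≤ 338; integers 244 through 338: 95 values.

95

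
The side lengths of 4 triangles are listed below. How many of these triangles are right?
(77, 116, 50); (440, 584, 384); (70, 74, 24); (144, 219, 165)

(77,116,50): 50²+77² = 8429 < 13456 = 116² → obtuse
(440,584,384): 384²+440² = 341056 = 584² → right
(70,74,24): 24²+70² = 5476 = 74² → right
(144,219,165): 144²+165² = 47961 = 219² → right
3 of the 4 are right.

3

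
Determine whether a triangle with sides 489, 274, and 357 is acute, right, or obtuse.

obtuse

Compare the square of the longest side to the sum of squares of the other two: 274² + 357² = 202525 < 239121 = 489².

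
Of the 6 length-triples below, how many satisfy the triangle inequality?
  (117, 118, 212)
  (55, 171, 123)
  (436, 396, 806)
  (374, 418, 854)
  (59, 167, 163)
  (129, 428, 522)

(117,118,212): 117+118 > 212 → valid
(55,123,171): 55+123 > 171 → valid
(396,436,806): 396+436 > 806 → valid
(374,418,854): 374+418 ≤ 854 → not valid
(59,163,167): 59+163 > 167 → valid
(129,428,522): 129+428 > 522 → valid
5 of the 6 triples form a triangle.

5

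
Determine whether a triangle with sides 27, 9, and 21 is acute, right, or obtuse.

Compare the square of the longest side to the sum of squares of the other two: 9² + 21² = 522 < 729 = 27².

obtuse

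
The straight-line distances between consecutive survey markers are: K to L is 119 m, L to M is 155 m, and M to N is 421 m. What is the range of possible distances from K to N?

147 ≤ KN ≤ 695 m

The maximum is all hops collinear in one direction: 119 + 155 + 421 = 695.
The longest hop is 421; the others sum to 274. Folding the others back against it leaves at least 421 − 274 = 147.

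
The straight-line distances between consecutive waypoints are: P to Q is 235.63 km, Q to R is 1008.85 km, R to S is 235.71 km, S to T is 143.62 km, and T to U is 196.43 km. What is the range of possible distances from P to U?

The maximum is all hops collinear in one direction: 235.63 + 1008.85 + 235.71 + 143.62 + 196.43 = 1820.24.
The longest hop is 1008.85; the others sum to 811.39. Folding the others back against it leaves at least 1008.85 − 811.39 = 197.46.

197.46 ≤ PU ≤ 1820.24 km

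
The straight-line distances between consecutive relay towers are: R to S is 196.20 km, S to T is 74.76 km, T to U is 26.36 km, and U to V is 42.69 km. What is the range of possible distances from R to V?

52.39 ≤ RV ≤ 340.01 km

The maximum is all hops collinear in one direction: 196.20 + 74.76 + 26.36 + 42.69 = 340.01.
The longest hop is 196.20; the others sum to 143.81. Folding the others back against it leaves at least 196.20 − 143.81 = 52.39.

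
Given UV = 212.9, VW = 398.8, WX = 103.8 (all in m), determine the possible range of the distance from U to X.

82.1 ≤ UX ≤ 715.5 m

The maximum is all hops collinear in one direction: 212.9 + 398.8 + 103.8 = 715.5.
The longest hop is 398.8; the others sum to 316.7. Folding the others back against it leaves at least 398.8 − 316.7 = 82.1.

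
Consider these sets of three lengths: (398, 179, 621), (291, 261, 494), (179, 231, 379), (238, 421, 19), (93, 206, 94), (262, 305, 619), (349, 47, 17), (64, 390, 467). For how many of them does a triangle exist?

(179,398,621): 179+398 ≤ 621 → not valid
(261,291,494): 261+291 > 494 → valid
(179,231,379): 179+231 > 379 → valid
(19,238,421): 19+238 ≤ 421 → not valid
(93,94,206): 93+94 ≤ 206 → not valid
(262,305,619): 262+305 ≤ 619 → not valid
(17,47,349): 17+47 ≤ 349 → not valid
(64,390,467): 64+390 ≤ 467 → not valid
2 of the 8 triples form a triangle.

2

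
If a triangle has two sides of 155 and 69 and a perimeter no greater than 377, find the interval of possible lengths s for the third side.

Triangle inequality alone gives 86 < s < 224.
The perimeter condition gives s ≤ 377 − 155 − 69 = 153.
Intersecting the two: 86 < s ≤ 153.

86 < s ≤ 153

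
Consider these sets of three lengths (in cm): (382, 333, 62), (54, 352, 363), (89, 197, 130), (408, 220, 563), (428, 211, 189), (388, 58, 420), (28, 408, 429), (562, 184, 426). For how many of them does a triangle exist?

(62,333,382): 62+333 > 382 → valid
(54,352,363): 54+352 > 363 → valid
(89,130,197): 89+130 > 197 → valid
(220,408,563): 220+408 > 563 → valid
(189,211,428): 189+211 ≤ 428 → not valid
(58,388,420): 58+388 > 420 → valid
(28,408,429): 28+408 > 429 → valid
(184,426,562): 184+426 > 562 → valid
7 of the 8 triples form a triangle.

7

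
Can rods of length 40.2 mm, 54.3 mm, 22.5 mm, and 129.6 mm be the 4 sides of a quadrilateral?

For a quadrilateral, each side must be shorter than the sum of the others.
Here the longest side is 129.6, but the remaining 3 sides sum to only 117.0.

No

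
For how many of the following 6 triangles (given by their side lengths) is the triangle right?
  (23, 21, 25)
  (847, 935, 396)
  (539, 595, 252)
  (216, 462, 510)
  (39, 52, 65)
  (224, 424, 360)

(23,21,25): 21²+23² = 970 > 625 = 25² → acute
(847,935,396): 396²+847² = 874225 = 935² → right
(539,595,252): 252²+539² = 354025 = 595² → right
(216,462,510): 216²+462² = 260100 = 510² → right
(39,52,65): 39²+52² = 4225 = 65² → right
(224,424,360): 224²+360² = 179776 = 424² → right
5 of the 6 are right.

5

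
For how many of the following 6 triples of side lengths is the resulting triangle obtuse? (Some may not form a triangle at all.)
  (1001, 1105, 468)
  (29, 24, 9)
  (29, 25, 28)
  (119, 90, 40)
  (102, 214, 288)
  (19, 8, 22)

4

(1001,1105,468): 468²+1001² = 1221025 = 1105² → right
(29,24,9): 9²+24² = 657 < 841 = 29² → obtuse
(29,25,28): 25²+28² = 1409 > 841 = 29² → acute
(119,90,40): 40²+90² = 9700 < 14161 = 119² → obtuse
(102,214,288): 102²+214² = 56200 < 82944 = 288² → obtuse
(19,8,22): 8²+19² = 425 < 484 = 22² → obtuse
4 of the 6 are obtuse.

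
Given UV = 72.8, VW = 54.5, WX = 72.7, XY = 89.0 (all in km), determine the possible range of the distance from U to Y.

0 ≤ UY ≤ 289.0 km

The maximum is all hops collinear in one direction: 72.8 + 54.5 + 72.7 + 89.0 = 289.0.
The longest hop is 89.0; the others sum to 200.0. Since 89.0 ≤ 200.0, the path can fold back on itself completely, so the minimum distance is 0.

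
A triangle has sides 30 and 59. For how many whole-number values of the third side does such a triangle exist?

The third side lies in the open interval (29, 89).
Integers from 30 to 88 inclusive: 88 − 30 + 1 = 59.

59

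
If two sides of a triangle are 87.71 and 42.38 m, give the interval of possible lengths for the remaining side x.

45.33 < x < 130.09 (m)

By the triangle inequality, x must be less than 87.71 + 42.38 = 130.09 and greater than |87.71 − 42.38| = 45.33.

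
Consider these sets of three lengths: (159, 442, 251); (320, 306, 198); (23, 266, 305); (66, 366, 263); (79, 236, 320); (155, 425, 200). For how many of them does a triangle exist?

(159,251,442): 159+251 ≤ 442 → not valid
(198,306,320): 198+306 > 320 → valid
(23,266,305): 23+266 ≤ 305 → not valid
(66,263,366): 66+263 ≤ 366 → not valid
(79,236,320): 79+236 ≤ 320 → not valid
(155,200,425): 155+200 ≤ 425 → not valid
1 of the 6 triples forms a triangle.

1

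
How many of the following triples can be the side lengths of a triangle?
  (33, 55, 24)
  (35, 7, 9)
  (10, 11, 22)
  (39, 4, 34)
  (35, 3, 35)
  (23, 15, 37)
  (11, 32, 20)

(24,33,55): 24+33 > 55 → valid
(7,9,35): 7+9 ≤ 35 → not valid
(10,11,22): 10+11 ≤ 22 → not valid
(4,34,39): 4+34 ≤ 39 → not valid
(3,35,35): 3+35 > 35 → valid
(15,23,37): 15+23 > 37 → valid
(11,20,32): 11+20 ≤ 32 → not valid
3 of the 7 triples form a triangle.

3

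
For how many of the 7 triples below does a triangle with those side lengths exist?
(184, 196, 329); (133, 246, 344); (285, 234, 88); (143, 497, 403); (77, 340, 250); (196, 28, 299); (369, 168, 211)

5

(184,196,329): 184+196 > 329 → valid
(133,246,344): 133+246 > 344 → valid
(88,234,285): 88+234 > 285 → valid
(143,403,497): 143+403 > 497 → valid
(77,250,340): 77+250 ≤ 340 → not valid
(28,196,299): 28+196 ≤ 299 → not valid
(168,211,369): 168+211 > 369 → valid
5 of the 7 triples form a triangle.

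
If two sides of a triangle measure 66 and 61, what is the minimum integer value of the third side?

The third side must be strictly greater than |66 − 61| = 5.
The smallest integer above 5 is 6.

6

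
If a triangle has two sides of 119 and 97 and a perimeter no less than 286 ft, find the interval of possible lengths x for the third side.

Triangle inequality alone gives 22 < x < 216.
The perimeter condition gives x ≥ 286 − 119 − 97 = 70.
Intersecting the two: 70 ≤ x < 216.

70 ≤ x < 216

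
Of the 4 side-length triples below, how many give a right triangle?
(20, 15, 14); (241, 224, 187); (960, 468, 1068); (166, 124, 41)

(20,15,14): 14²+15² = 421 > 400 = 20² → acute
(241,224,187): 187²+224² = 85145 > 58081 = 241² → acute
(960,468,1068): 468²+960² = 1140624 = 1068² → right
(166,124,41): 41+124 ≤ 166, not a triangle
1 of the 4 is right.

1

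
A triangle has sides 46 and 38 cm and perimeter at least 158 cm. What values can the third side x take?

Triangle inequality alone gives 8 < x < 84.
The perimeter condition gives x ≥ 158 − 46 − 38 = 74.
Intersecting the two: 74 ≤ x < 84.

74 ≤ x < 84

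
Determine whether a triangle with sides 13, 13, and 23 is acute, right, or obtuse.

obtuse

Compare the square of the longest side to the sum of squares of the other two: 13² + 13² = 338 < 529 = 23².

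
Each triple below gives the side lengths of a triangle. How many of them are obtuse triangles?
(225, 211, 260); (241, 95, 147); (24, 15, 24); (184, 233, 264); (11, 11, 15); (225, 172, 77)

(225,211,260): 211²+225² = 95146 > 67600 = 260² → acute
(241,95,147): 95²+147² = 30634 < 58081 = 241² → obtuse
(24,15,24): 15²+24² = 801 > 576 = 24² → acute
(184,233,264): 184²+233² = 88145 > 69696 = 264² → acute
(11,11,15): 11²+11² = 242 > 225 = 15² → acute
(225,172,77): 77²+172² = 35513 < 50625 = 225² → obtuse
2 of the 6 are obtuse.

2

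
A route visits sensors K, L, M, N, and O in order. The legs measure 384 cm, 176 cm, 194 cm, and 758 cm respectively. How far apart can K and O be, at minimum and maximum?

The maximum is all hops collinear in one direction: 384 + 176 + 194 + 758 = 1512.
The longest hop is 758; the others sum to 754. Folding the others back against it leaves at least 758 − 754 = 4.

4 ≤ KO ≤ 1512 cm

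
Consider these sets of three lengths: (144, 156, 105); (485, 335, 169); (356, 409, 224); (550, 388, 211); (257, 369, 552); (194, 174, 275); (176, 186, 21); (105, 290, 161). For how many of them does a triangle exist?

(105,144,156): 105+144 > 156 → valid
(169,335,485): 169+335 > 485 → valid
(224,356,409): 224+356 > 409 → valid
(211,388,550): 211+388 > 550 → valid
(257,369,552): 257+369 > 552 → valid
(174,194,275): 174+194 > 275 → valid
(21,176,186): 21+176 > 186 → valid
(105,161,290): 105+161 ≤ 290 → not valid
7 of the 8 triples form a triangle.

7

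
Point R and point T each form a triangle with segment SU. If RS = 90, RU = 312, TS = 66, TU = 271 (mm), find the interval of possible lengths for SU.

From triangle RSU: |90 − 312| < SU < 90 + 312, i.e. 222 < SU < 402.
From triangle TSU: 205 < SU < 337.
Both must hold, so SU lies in the intersection.

222 < SU < 337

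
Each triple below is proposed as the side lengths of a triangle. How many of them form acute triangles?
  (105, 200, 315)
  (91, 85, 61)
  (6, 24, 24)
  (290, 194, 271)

3

(105,200,315): 105+200 ≤ 315, not a triangle
(91,85,61): 61²+85² = 10946 > 8281 = 91² → acute
(6,24,24): 6²+24² = 612 > 576 = 24² → acute
(290,194,271): 194²+271² = 111077 > 84100 = 290² → acute
3 of the 4 are acute.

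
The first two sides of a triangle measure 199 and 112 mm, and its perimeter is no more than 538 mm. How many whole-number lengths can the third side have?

140

Triangle inequality: 87 < x < 311. Perimeter ≤ 538 gives x ≤ 538 − 199 − 112 = 227.
So 87 < x ≤ 227; integers 88 through 227: 140 values.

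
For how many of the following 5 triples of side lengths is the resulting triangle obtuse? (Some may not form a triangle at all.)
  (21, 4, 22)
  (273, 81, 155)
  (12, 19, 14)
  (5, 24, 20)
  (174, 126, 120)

(21,4,22): 4²+21² = 457 < 484 = 22² → obtuse
(273,81,155): 81+155 ≤ 273, not a triangle
(12,19,14): 12²+14² = 340 < 361 = 19² → obtuse
(5,24,20): 5²+20² = 425 < 576 = 24² → obtuse
(174,126,120): 120²+126² = 30276 = 174² → right
3 of the 5 are obtuse.

3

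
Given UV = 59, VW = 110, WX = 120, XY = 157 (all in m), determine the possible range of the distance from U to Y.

0 ≤ UY ≤ 446 m

The maximum is all hops collinear in one direction: 59 + 110 + 120 + 157 = 446.
The longest hop is 157; the others sum to 289. Since 157 ≤ 289, the path can fold back on itself completely, so the minimum distance is 0.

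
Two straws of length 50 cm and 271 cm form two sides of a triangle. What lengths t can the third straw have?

221 < t < 321 (cm)

By the triangle inequality, t must be less than 50 + 271 = 321 and greater than |50 − 271| = 221.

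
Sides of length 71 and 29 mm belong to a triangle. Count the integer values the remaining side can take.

57

The third side lies in the open interval (42, 100).
Integers from 43 to 99 inclusive: 99 − 43 + 1 = 57.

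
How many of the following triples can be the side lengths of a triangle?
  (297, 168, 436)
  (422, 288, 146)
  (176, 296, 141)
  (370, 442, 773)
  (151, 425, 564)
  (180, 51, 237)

5

(168,297,436): 168+297 > 436 → valid
(146,288,422): 146+288 > 422 → valid
(141,176,296): 141+176 > 296 → valid
(370,442,773): 370+442 > 773 → valid
(151,425,564): 151+425 > 564 → valid
(51,180,237): 51+180 ≤ 237 → not valid
5 of the 6 triples form a triangle.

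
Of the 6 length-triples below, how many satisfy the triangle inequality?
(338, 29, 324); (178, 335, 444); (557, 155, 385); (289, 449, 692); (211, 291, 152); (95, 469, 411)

5

(29,324,338): 29+324 > 338 → valid
(178,335,444): 178+335 > 444 → valid
(155,385,557): 155+385 ≤ 557 → not valid
(289,449,692): 289+449 > 692 → valid
(152,211,291): 152+211 > 291 → valid
(95,411,469): 95+411 > 469 → valid
5 of the 6 triples form a triangle.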